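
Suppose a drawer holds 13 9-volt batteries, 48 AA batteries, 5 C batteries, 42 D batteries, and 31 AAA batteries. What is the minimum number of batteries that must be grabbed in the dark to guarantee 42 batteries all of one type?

132

In the worst case we take at most 41 of each type, but all 13 9-volt, all 5 C, and all 31 AAA (fewer than 41), giving 13 + 41 + 5 + 41 + 31 = 131.
One more battery then forces some type to 42, so 131 + 1 = 132.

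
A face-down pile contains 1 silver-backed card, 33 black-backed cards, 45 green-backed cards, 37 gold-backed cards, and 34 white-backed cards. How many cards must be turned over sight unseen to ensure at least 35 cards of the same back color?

In the worst case we take at most 34 of each back color, but all 1 silver-backed and all 33 black-backed (fewer than 34), giving 1 + 33 + 34 + 34 + 34 = 136.
One more card then forces some back color to 35, so 136 + 1 = 137.

137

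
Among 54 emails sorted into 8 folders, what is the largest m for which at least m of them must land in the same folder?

The 54 emails fall into 8 folders.
If each of the 8 folders held at most 6, the total would be at most 8 × 6 = 48 < 54, a contradiction.
So at least one holds ⌈54/8⌉ = 7.

7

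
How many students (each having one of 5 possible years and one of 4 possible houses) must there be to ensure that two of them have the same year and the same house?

There are 5 × 4 = 20 (year, house) combinations acting as pigeonholes.
With 20 students we could place one in each, avoiding any repeat.
One more forces some (year, house) pair to hold 2, so 20 + 1 = 21.

21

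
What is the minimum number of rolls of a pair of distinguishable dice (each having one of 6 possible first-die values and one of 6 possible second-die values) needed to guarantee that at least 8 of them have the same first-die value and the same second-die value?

There are 6 × 6 = 36 (first-die value, second-die value) combinations acting as pigeonholes.
With 36 × 7 = 252 rolls of a pair of distinguishable dice we could place exactly 7 in each, with no (first-die value, second-die value) pair reaching 8.
One more forces some (first-die value, second-die value) pair to hold 8, so 252 + 1 = 253.

253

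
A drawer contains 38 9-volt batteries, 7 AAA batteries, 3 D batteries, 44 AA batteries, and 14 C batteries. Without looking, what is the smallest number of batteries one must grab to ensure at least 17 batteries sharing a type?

57

Treat the 5 types as pigeonholes.
In the worst case we take at most 16 of each type, but all 7 AAA, all 3 D, and all 14 C (fewer than 16), giving 16 + 7 + 3 + 16 + 14 = 56.
One more battery then forces some type to 17, so 56 + 1 = 57.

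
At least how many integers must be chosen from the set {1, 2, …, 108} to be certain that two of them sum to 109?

55

Partition {1, …, 108} into 54 pairs: {1,108}, {2,107}, …, {54,55}.
Choosing 54 integers — say the integers 1 through 54 — takes one from each pair and avoids the property.
Choosing 55 forces two into the same pair by pigeonhole, and those sum to 109. So 55.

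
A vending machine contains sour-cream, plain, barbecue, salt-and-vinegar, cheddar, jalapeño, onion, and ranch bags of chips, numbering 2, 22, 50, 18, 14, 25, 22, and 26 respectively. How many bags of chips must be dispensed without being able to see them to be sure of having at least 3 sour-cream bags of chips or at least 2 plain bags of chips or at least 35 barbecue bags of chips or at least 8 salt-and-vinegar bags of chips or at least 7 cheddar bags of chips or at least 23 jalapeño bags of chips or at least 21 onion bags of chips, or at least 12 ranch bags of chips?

The worst case stops just short of every target: 2 sour-cream, 1 plain, 34 barbecue, 7 salt-and-vinegar, 6 cheddar, 22 jalapeño, 20 onion, 11 ranch — 2 + 1 + 34 + 7 + 6 + 22 + 20 + 11 = 103 bags of chips.
One more bag of chips must push some flavor to its target, so 103 + 1 = 104.

104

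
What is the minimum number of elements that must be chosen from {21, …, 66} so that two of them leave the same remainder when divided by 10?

Use the pigeonhole principle on residue classes: group the integers by remainder mod 10; there are 10 residue classes, each nonempty in this range.
Choosing one from each class (10 integers) avoids any shared remainder.
One more choice must repeat a class, so two differ by a multiple of 10. Hence 10 + 1 = 11.

11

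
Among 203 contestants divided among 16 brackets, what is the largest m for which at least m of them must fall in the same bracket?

13

The 203 contestants fall into 16 brackets.
If each of the 16 brackets held at most 12, the total would be at most 16 × 12 = 192 < 203, a contradiction.
So at least one holds ⌈203/16⌉ = 13.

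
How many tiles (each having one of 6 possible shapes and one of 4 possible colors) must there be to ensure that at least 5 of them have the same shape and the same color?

There are 6 × 4 = 24 (shape, color) combinations acting as pigeonholes.
With 24 × 4 = 96 tiles we could place exactly 4 in each, with no (shape, color) pair reaching 5.
One more forces some (shape, color) pair to hold 5, so 96 + 1 = 97.

97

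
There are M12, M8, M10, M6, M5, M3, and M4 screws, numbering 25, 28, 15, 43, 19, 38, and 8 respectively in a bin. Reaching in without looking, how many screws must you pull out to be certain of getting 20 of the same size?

119

In the worst case we take at most 19 of each size, but all 15 M10 and all 8 M4 (fewer than 19), giving 19 + 19 + 15 + 19 + 19 + 19 + 8 = 118.
One more screw then forces some size to 20, so 118 + 1 = 119.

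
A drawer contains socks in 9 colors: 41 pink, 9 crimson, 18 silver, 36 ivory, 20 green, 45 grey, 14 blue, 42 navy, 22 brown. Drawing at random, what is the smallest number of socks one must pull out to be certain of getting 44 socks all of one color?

In the worst case we take at most 43 of each color, but all 41 pink, all 9 crimson, all 18 silver, all 36 ivory, all 20 green, all 14 blue, all 42 navy, and all 22 brown (fewer than 43), giving 41 + 9 + 18 + 36 + 20 + 43 + 14 + 42 + 22 = 245.
One more sock then forces some color to 44, so 245 + 1 = 246.

246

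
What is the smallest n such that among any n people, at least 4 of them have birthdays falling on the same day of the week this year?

22

There are 7 days of the week acting as pigeonholes.
With 7 × 3 = 21 people we could place exactly 3 in each, with no class reaching 4.
One more forces some class to hold 4, so 21 + 1 = 22.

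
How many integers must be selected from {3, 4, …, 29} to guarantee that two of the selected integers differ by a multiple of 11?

12

Group the integers by remainder mod 11; there are 11 residue classes, each nonempty in this range.
Choosing one from each class (11 integers) avoids any shared remainder.
One more choice must repeat a class, so two differ by a multiple of 11. Hence 11 + 1 = 12.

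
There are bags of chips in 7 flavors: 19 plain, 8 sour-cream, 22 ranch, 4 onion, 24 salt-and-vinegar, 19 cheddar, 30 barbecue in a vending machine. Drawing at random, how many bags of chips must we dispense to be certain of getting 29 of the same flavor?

125

In the worst case we take at most 28 of each flavor, but all 19 plain, all 8 sour-cream, all 22 ranch, all 4 onion, all 24 salt-and-vinegar, and all 19 cheddar (fewer than 28), giving 19 + 8 + 22 + 4 + 24 + 19 + 28 = 124.
One more bag of chips then forces some flavor to 29, so 124 + 1 = 125.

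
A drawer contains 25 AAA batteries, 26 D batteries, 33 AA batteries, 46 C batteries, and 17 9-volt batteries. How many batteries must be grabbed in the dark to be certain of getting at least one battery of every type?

131

The hardest type to obtain is 9-volt: we could draw every other battery first — 147 − 17 = 130 batteries — without a single 9-volt one.
The next draw must be 9-volt, so 130 + 1 = 131.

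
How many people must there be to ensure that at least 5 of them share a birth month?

There are 12 months of the year acting as pigeonholes.
With 12 × 4 = 48 people we could place exactly 4 in each, with no class reaching 5.
One more forces some class to hold 5, so 48 + 1 = 49.

49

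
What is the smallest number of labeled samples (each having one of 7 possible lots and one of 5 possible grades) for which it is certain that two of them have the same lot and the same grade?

There are 7 × 5 = 35 (lot, grade) combinations acting as pigeonholes.
With 35 labeled samples we could place one in each, avoiding any repeat.
One more forces some (lot, grade) pair to hold 2, so 35 + 1 = 36.

36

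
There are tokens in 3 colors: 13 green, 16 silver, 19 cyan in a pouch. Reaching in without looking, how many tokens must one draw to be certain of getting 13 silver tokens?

The worst case draws every non-silver token first: 13 + 19 = 32.
The next 13 draws are then forced to be silver, giving 32 + 13 = 45.

45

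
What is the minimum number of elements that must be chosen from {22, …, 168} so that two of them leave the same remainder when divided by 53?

Use the pigeonhole principle on residue classes: group the integers by remainder mod 53; there are 53 residue classes, each nonempty in this range.
Choosing one from each class (53 integers) avoids any shared remainder.
One more choice must repeat a class, so two differ by a multiple of 53. Hence 53 + 1 = 54.

54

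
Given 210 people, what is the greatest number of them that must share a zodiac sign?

There are 12 zodiac signs, which serve as the pigeonholes.
If each of the 12 zodiac signs held at most 17, the total would be at most 12 × 17 = 204 < 210, a contradiction.
So at least one holds ⌈210/12⌉ = 18.

18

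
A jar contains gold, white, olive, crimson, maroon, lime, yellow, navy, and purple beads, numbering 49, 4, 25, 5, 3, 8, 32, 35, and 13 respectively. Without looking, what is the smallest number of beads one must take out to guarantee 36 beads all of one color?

In the worst case we take at most 35 of each color, but all 4 white, all 25 olive, all 5 crimson, all 3 maroon, all 8 lime, all 32 yellow, and all 13 purple (fewer than 35), giving 35 + 4 + 25 + 5 + 3 + 8 + 32 + 35 + 13 = 160.
One more bead then forces some color to 36, so 160 + 1 = 161.

161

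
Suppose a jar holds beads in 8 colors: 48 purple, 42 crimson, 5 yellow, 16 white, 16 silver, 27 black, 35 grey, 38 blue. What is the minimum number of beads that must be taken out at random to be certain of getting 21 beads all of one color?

138

In the worst case we take at most 20 of each color, but all 5 yellow, all 16 white, and all 16 silver (fewer than 20), giving 20 + 20 + 5 + 16 + 16 + 20 + 20 + 20 = 137.
One more bead then forces some color to 21, so 137 + 1 = 138.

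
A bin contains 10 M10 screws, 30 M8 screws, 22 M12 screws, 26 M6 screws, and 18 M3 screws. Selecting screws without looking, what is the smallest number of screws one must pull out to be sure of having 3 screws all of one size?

11

Treat the 5 sizes as pigeonholes.
The worst case takes 2 screws of each size without reaching 3 of any: 5 × 2 = 10.
The next screw must bring some size to 3, so 10 + 1 = 11.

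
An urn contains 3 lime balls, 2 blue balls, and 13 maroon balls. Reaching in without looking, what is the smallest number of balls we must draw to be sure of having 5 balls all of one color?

Treat the 3 colors as pigeonholes.
In the worst case we take at most 4 of each color, but all 3 lime and all 2 blue (fewer than 4), giving 3 + 2 + 4 = 9.
One more ball then forces some color to 5, so 9 + 1 = 10.

10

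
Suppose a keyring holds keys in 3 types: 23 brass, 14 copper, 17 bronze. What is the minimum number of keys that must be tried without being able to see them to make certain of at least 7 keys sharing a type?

The worst case takes 6 keys of each type without reaching 7 of any: 3 × 6 = 18.
The next key must bring some type to 7, so 18 + 1 = 19.

19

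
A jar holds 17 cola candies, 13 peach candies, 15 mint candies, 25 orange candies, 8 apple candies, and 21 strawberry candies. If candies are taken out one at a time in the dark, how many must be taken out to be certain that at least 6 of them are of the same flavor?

The worst case takes 5 candies of each flavor without reaching 6 of any: 6 × 5 = 30.
The next candy must bring some flavor to 6, so 30 + 1 = 31.

31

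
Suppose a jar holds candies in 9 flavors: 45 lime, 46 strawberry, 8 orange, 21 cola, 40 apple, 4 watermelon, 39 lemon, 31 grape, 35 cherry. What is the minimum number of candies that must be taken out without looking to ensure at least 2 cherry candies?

236

The worst case draws every non-cherry candy first: 45 + 46 + 8 + 21 + 40 + 4 + 39 + 31 = 234.
The next 2 draws are then forced to be cherry, giving 234 + 2 = 236.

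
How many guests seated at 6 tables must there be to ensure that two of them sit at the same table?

There are 6 tables acting as pigeonholes.
With 6 guests we could place one in each, avoiding any repeat.
One more forces some class to hold 2, so 6 + 1 = 7.

7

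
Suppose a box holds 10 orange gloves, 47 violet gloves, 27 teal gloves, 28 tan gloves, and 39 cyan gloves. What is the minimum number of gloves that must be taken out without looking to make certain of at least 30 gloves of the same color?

124

In the worst case we take at most 29 of each color, but all 10 orange, all 27 teal, and all 28 tan (fewer than 29), giving 10 + 29 + 27 + 28 + 29 = 123.
One more glove then forces some color to 30, so 123 + 1 = 124.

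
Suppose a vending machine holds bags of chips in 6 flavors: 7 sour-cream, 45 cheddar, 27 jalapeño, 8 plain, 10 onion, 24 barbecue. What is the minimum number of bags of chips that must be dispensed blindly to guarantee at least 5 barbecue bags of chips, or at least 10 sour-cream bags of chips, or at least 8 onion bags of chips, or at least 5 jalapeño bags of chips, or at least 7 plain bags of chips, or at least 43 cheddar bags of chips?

Each of the 6 flavors has its own threshold; avoid all of them simultaneously.
The worst case stops just short of every target: all 7 sour-cream, 42 cheddar, 4 jalapeño, 6 plain, 7 onion, 4 barbecue — 7 + 42 + 4 + 6 + 7 + 4 = 70 bags of chips.
One more bag of chips must push some flavor to its target, so 70 + 1 = 71.

71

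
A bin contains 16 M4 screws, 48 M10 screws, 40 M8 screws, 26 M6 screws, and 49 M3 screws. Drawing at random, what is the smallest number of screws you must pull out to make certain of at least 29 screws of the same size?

Treat the 5 sizes as pigeonholes.
In the worst case we take at most 28 of each size, but all 16 M4 and all 26 M6 (fewer than 28), giving 16 + 28 + 28 + 26 + 28 = 126.
One more screw then forces some size to 29, so 126 + 1 = 127.

127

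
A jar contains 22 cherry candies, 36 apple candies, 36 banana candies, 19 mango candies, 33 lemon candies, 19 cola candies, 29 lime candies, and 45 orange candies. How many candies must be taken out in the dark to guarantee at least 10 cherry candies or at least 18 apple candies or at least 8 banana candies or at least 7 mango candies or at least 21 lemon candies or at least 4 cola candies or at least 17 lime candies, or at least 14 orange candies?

Each of the 8 flavors has its own threshold; avoid all of them simultaneously.
The worst case stops just short of every target: 9 cherry, 17 apple, 7 banana, 6 mango, 20 lemon, 3 cola, 16 lime, 13 orange — 9 + 17 + 7 + 6 + 20 + 3 + 16 + 13 = 91 candies.
One more candy must push some flavor to its target, so 91 + 1 = 92.

92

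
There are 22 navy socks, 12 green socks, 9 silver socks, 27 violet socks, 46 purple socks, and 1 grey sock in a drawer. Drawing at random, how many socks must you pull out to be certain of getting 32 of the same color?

In the worst case we take at most 31 of each color, but all 22 navy, all 12 green, all 9 silver, all 27 violet, and all 1 grey (fewer than 31), giving 22 + 12 + 9 + 27 + 31 + 1 = 102.
One more sock then forces some color to 32, so 102 + 1 = 103.

103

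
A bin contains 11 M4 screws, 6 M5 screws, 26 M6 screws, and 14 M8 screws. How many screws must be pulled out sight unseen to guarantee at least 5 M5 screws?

56

The worst case draws every non-M5 screw first: 11 + 26 + 14 = 51.
The next 5 draws are then forced to be M5, giving 51 + 5 = 56.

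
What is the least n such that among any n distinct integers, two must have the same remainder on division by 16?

17

Two integers differ by a multiple of 16 exactly when they share a remainder mod 16.
There are 16 residue classes mod 16, so 16 integers can all lie in distinct classes.
One more integer must repeat a residue, giving a difference divisible by 16. So n = 16 + 1 = 17.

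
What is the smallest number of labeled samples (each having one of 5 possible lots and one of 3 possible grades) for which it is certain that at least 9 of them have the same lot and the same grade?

There are 5 × 3 = 15 (lot, grade) combinations acting as pigeonholes.
With 15 × 8 = 120 labeled samples we could place exactly 8 in each, with no (lot, grade) pair reaching 9.
One more forces some (lot, grade) pair to hold 9, so 120 + 1 = 121.

121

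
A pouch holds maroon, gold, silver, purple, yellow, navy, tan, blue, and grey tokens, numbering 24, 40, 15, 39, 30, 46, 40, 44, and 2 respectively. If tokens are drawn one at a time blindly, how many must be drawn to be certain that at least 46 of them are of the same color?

280

In the worst case we take at most 45 of each color, but all 24 maroon, all 40 gold, all 15 silver, all 39 purple, all 30 yellow, all 40 tan, all 44 blue, and all 2 grey (fewer than 45), giving 24 + 40 + 15 + 39 + 30 + 45 + 40 + 44 + 2 = 279.
One more token then forces some color to 46, so 279 + 1 = 280.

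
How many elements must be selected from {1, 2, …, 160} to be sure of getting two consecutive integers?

81

Partition {1, …, 160} into 80 pairs: {1,2}, {3,4}, …, {159,160}.
Choosing 80 integers — say the 80 even numbers 2, 4, …, 160 — takes one from each pair and avoids the property.
Choosing 81 forces two into the same pair by pigeonhole, and those are consecutive. So 81.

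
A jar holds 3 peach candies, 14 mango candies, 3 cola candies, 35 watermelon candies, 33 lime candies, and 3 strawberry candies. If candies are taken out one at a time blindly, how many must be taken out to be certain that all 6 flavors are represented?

89

The hardest flavor to obtain is peach: we could draw every other candy first — 91 − 3 = 88 candies — without a single peach one.
The next draw must be peach, so 88 + 1 = 89.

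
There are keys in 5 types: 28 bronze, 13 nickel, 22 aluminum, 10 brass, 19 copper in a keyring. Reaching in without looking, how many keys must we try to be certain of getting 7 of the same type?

The worst case takes 6 keys of each type without reaching 7 of any: 5 × 6 = 30.
The next key must bring some type to 7, so 30 + 1 = 31.

31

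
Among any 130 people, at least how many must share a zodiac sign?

11

There are 12 zodiac signs, which serve as the pigeonholes.
If each of the 12 zodiac signs held at most 10, the total would be at most 12 × 10 = 120 < 130, a contradiction.
So at least one holds ⌈130/12⌉ = 11.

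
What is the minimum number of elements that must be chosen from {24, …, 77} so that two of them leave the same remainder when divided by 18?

Group the integers by remainder mod 18; there are 18 residue classes, each nonempty in this range.
Choosing one from each class (18 integers) avoids any shared remainder.
One more choice must repeat a class, so two differ by a multiple of 18. Hence 18 + 1 = 19.

19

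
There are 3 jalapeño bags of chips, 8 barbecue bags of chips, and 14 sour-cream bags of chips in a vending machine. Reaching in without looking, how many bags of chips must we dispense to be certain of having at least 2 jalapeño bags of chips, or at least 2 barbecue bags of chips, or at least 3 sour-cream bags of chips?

5

The worst case stops just short of every target: 1 jalapeño, 1 barbecue, 2 sour-cream — 1 + 1 + 2 = 4 bags of chips.
One more bag of chips must push some flavor to its target, so 4 + 1 = 5.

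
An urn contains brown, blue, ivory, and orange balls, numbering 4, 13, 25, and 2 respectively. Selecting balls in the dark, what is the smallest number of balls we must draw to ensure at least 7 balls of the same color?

19

In the worst case we take at most 6 of each color, but all 4 brown and all 2 orange (fewer than 6), giving 4 + 6 + 6 + 2 = 18.
One more ball then forces some color to 7, so 18 + 1 = 19.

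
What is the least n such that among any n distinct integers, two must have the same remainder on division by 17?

Two integers differ by a multiple of 17 exactly when they share a remainder mod 17.
There are 17 residue classes mod 17, so 17 integers can all lie in distinct classes.
One more integer must repeat a residue, giving a difference divisible by 17. So n = 17 + 1 = 18.

18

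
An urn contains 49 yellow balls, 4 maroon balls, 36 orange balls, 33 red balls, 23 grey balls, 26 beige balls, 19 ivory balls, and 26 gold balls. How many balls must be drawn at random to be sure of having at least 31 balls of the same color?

In the worst case we take at most 30 of each color, but all 4 maroon, all 23 grey, all 26 beige, all 19 ivory, and all 26 gold (fewer than 30), giving 30 + 4 + 30 + 30 + 23 + 26 + 19 + 26 = 188.
One more ball then forces some color to 31, so 188 + 1 = 189.

189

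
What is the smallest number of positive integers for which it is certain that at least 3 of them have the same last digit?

There are 10 possible last digits acting as pigeonholes.
With 10 × 2 = 20 positive integers we could place exactly 2 in each, with no class reaching 3.
One more forces some class to hold 3, so 20 + 1 = 21.

21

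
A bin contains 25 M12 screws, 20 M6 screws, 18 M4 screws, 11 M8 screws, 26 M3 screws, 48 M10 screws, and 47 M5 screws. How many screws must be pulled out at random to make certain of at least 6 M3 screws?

175

The worst case draws every non-M3 screw first: 25 + 20 + 18 + 11 + 48 + 47 = 169.
The next 6 draws are then forced to be M3, giving 169 + 6 = 175.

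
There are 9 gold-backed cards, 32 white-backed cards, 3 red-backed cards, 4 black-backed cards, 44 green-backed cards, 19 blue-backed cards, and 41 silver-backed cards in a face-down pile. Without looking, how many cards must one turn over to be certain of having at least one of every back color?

The hardest back color to obtain is red-backed: we could draw every other card first — 152 − 3 = 149 cards — without a single red-backed one.
The next draw must be red-backed, so 149 + 1 = 150.

150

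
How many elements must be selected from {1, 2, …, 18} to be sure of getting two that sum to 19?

10

Partition {1, …, 18} into 9 pairs: {1,18}, {2,17}, …, {9,10}.
Choosing 9 integers — say the integers 1 through 9 — takes one from each pair and avoids the property.
Choosing 10 forces two into the same pair by pigeonhole, and those sum to 19. So 10.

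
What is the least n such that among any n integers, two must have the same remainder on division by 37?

Two integers differ by a multiple of 37 exactly when they share a remainder mod 37.
There are 37 residue classes mod 37, so 37 integers can all lie in distinct classes.
One more integer must repeat a residue, giving a difference divisible by 37. So n = 37 + 1 = 38.

38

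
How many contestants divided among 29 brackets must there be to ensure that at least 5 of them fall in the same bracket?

There are 29 brackets acting as pigeonholes.
With 29 × 4 = 116 contestants we could place exactly 4 in each, with no class reaching 5.
One more forces some class to hold 5, so 116 + 1 = 117.

117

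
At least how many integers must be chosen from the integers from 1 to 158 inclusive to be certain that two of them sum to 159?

80

Partition {1, …, 158} into 79 pairs: {1,158}, {2,157}, …, {79,80}.
Choosing 79 integers — say the integers 1 through 79 — takes one from each pair and avoids the property.
Choosing 80 forces two into the same pair by pigeonhole, and those sum to 159. So 80.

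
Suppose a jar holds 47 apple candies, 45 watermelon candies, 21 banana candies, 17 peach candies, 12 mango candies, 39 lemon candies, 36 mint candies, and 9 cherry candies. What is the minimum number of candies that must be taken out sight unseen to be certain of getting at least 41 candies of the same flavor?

Treat the 8 flavors as pigeonholes.
In the worst case we take at most 40 of each flavor, but all 21 banana, all 17 peach, all 12 mango, all 39 lemon, all 36 mint, and all 9 cherry (fewer than 40), giving 40 + 40 + 21 + 17 + 12 + 39 + 36 + 9 = 214.
One more candy then forces some flavor to 41, so 214 + 1 = 215.

215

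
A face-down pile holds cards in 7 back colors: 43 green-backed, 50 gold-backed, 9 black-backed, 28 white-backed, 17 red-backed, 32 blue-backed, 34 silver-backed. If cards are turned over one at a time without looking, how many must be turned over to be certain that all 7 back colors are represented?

The hardest back color to obtain is black-backed: we could draw every other card first — 213 − 9 = 204 cards — without a single black-backed one.
The next draw must be black-backed, so 204 + 1 = 205.

205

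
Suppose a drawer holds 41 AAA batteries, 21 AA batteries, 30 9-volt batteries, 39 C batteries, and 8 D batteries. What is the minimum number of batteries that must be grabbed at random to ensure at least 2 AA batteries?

120

The worst case draws every non-AA battery first: 41 + 30 + 39 + 8 = 118.
The next 2 draws are then forced to be AA, giving 118 + 2 = 120.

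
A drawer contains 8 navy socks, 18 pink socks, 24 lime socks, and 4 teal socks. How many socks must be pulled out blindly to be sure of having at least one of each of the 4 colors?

51

The hardest color to obtain is teal: we could draw every other sock first — 54 − 4 = 50 socks — without a single teal one.
The next draw must be teal, so 50 + 1 = 51.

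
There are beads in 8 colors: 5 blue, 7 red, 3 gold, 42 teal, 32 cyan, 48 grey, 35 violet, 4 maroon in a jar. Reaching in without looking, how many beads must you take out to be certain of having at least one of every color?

174

The hardest color to obtain is gold: we could draw every other bead first — 176 − 3 = 173 beads — without a single gold one.
The next draw must be gold, so 173 + 1 = 174.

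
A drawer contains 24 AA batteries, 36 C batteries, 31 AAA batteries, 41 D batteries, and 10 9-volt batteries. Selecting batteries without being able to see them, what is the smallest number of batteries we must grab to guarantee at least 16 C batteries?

122

The worst case draws every non-C battery first: 24 + 31 + 41 + 10 = 106.
The next 16 draws are then forced to be C, giving 106 + 16 = 122.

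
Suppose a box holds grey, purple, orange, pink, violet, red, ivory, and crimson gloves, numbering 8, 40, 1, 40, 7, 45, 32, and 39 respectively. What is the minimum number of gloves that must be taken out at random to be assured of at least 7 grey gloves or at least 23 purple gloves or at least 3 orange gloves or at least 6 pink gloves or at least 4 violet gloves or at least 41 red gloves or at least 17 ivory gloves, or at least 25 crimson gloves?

118

Each of the 8 colors has its own threshold; avoid all of them simultaneously.
The worst case stops just short of every target: 6 grey, 22 purple, all 1 orange, 5 pink, 3 violet, 40 red, 16 ivory, 24 crimson — 6 + 22 + 1 + 5 + 3 + 40 + 16 + 24 = 117 gloves.
One more glove must push some color to its target, so 117 + 1 = 118.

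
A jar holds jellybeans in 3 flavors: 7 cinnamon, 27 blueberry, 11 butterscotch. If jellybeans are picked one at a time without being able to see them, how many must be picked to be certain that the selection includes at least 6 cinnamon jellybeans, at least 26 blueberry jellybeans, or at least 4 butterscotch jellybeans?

34

The worst case stops just short of every target: 5 cinnamon, 25 blueberry, 3 butterscotch — 5 + 25 + 3 = 33 jellybeans.
One more jellybean must push some flavor to its target, so 33 + 1 = 34.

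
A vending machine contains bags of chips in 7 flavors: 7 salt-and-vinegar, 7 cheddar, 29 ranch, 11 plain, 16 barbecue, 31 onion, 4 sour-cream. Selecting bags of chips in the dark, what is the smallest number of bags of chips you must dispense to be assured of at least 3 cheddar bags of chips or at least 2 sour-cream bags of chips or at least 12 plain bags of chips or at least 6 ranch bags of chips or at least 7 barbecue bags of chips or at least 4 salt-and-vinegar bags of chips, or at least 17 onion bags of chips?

45

Each of the 7 flavors has its own threshold; avoid all of them simultaneously.
The worst case stops just short of every target: 3 salt-and-vinegar, 2 cheddar, 5 ranch, 11 plain, 6 barbecue, 16 onion, 1 sour-cream — 3 + 2 + 5 + 11 + 6 + 16 + 1 = 44 bags of chips.
One more bag of chips must push some flavor to its target, so 44 + 1 = 45.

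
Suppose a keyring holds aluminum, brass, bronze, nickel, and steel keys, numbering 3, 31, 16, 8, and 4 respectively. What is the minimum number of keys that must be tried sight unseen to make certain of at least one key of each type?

The hardest type to obtain is aluminum: we could draw every other key first — 62 − 3 = 59 keys — without a single aluminum one.
The next draw must be aluminum, so 59 + 1 = 60.

60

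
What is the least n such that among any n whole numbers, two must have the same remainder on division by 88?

Two integers differ by a multiple of 88 exactly when they share a remainder mod 88.
There are 88 residue classes mod 88, so 88 integers can all lie in distinct classes.
One more integer must repeat a residue, giving a difference divisible by 88. So n = 88 + 1 = 89.

89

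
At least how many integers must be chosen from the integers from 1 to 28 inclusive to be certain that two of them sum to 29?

15

Partition {1, …, 28} into 14 pairs: {1,28}, {2,27}, …, {14,15}.
Choosing 14 integers — say the integers 1 through 14 — takes one from each pair and avoids the property.
Choosing 15 forces two into the same pair by pigeonhole, and those sum to 29. So 15.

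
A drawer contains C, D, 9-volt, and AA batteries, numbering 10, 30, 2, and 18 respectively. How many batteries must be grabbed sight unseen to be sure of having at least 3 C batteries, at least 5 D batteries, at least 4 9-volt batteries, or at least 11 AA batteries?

19

Each of the 4 types has its own threshold; avoid all of them simultaneously.
The worst case stops just short of every target: 2 C, 4 D, all 2 9-volt, 10 AA — 2 + 4 + 2 + 10 = 18 batteries.
One more battery must push some type to its target, so 18 + 1 = 19.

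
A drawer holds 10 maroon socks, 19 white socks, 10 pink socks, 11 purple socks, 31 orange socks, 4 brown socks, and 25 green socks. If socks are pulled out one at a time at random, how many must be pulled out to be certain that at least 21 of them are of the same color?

In the worst case we take at most 20 of each color, but all 10 maroon, all 19 white, all 10 pink, all 11 purple, and all 4 brown (fewer than 20), giving 10 + 19 + 10 + 11 + 20 + 4 + 20 = 94.
One more sock then forces some color to 21, so 94 + 1 = 95.

95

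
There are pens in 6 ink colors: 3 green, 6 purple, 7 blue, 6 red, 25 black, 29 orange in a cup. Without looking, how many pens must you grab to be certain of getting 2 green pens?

75

To avoid green pens as long as possible, exhaust the other 5 ink colors first.
The worst case draws every non-green pen first: 6 + 7 + 6 + 25 + 29 = 73.
The next 2 draws are then forced to be green, giving 73 + 2 = 75.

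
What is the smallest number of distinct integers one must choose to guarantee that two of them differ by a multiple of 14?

15

Use the pigeonhole principle on residue classes: two integers differ by a multiple of 14 exactly when they share a remainder mod 14.
There are 14 residue classes mod 14, so 14 integers can all lie in distinct classes.
One more integer must repeat a residue, giving a difference divisible by 14. So n = 14 + 1 = 15.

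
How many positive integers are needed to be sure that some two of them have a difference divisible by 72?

Two integers differ by a multiple of 72 exactly when they share a remainder mod 72.
There are 72 residue classes mod 72, so 72 integers can all lie in distinct classes.
One more integer must repeat a residue, giving a difference divisible by 72. So n = 72 + 1 = 73.

73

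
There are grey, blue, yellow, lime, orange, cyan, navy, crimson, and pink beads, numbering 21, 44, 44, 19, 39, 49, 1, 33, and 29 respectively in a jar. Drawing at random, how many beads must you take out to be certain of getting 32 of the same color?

226

Treat the 9 colors as pigeonholes.
In the worst case we take at most 31 of each color, but all 21 grey, all 19 lime, all 1 navy, and all 29 pink (fewer than 31), giving 21 + 31 + 31 + 19 + 31 + 31 + 1 + 31 + 29 = 225.
One more bead then forces some color to 32, so 225 + 1 = 226.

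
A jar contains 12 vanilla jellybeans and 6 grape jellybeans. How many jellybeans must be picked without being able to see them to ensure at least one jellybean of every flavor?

The hardest flavor to obtain is grape: we could draw every other jellybean first — 18 − 6 = 12 jellybeans — without a single grape one.
The next draw must be grape, so 12 + 1 = 13.

13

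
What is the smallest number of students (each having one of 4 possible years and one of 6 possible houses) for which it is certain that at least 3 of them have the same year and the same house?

49

There are 4 × 6 = 24 (year, house) combinations acting as pigeonholes.
With 24 × 2 = 48 students we could place exactly 2 in each, with no (year, house) pair reaching 3.
One more forces some (year, house) pair to hold 3, so 48 + 1 = 49.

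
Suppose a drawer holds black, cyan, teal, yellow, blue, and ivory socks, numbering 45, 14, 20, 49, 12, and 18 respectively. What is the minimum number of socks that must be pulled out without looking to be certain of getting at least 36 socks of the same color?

135

In the worst case we take at most 35 of each color, but all 14 cyan, all 20 teal, all 12 blue, and all 18 ivory (fewer than 35), giving 35 + 14 + 20 + 35 + 12 + 18 = 134.
One more sock then forces some color to 36, so 134 + 1 = 135.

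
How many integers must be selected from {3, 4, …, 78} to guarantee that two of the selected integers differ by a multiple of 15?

16

Use the pigeonhole principle on residue classes: group the integers by remainder mod 15; there are 15 residue classes, each nonempty in this range.
Choosing one from each class (15 integers) avoids any shared remainder.
One more choice must repeat a class, so two differ by a multiple of 15. Hence 15 + 1 = 16.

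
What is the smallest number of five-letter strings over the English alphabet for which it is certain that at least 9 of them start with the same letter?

209

There are 26 possible first letters acting as pigeonholes.
With 26 × 8 = 208 five-letter strings over the English alphabet we could place exactly 8 in each, with no class reaching 9.
One more forces some class to hold 9, so 208 + 1 = 209.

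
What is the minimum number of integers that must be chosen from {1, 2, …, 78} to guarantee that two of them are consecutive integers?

Partition {1, …, 78} into 39 pairs: {1,2}, {3,4}, …, {77,78}.
Choosing 39 integers — say the 39 even numbers 2, 4, …, 78 — takes one from each pair and avoids the property.
Choosing 40 forces two into the same pair by pigeonhole, and those are consecutive. So 40.

40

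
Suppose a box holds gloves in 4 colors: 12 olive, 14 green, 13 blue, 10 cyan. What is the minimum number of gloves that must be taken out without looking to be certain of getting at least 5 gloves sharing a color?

The worst case takes 4 gloves of each color without reaching 5 of any: 4 × 4 = 16.
The next glove must bring some color to 5, so 16 + 1 = 17.

17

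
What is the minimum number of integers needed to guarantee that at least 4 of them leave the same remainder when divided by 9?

28

There are 9 residue classes modulo 9 acting as pigeonholes.
With 9 × 3 = 27 integers we could place exactly 3 in each, with no class reaching 4.
One more forces some class to hold 4, so 27 + 1 = 28.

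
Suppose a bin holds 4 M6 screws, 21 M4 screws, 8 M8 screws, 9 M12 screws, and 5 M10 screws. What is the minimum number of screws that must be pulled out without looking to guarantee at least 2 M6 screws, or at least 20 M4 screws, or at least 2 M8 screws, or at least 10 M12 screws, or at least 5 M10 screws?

The worst case stops just short of every target: 1 M6, 19 M4, 1 M8, 9 M12, 4 M10 — 1 + 19 + 1 + 9 + 4 = 34 screws.
One more screw must push some size to its target, so 34 + 1 = 35.

35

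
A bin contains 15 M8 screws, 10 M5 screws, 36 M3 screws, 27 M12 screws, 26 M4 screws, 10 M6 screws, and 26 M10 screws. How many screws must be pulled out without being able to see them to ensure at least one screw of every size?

The hardest size to obtain is M5: we could draw every other screw first — 150 − 10 = 140 screws — without a single M5 one.
The next draw must be M5, so 140 + 1 = 141.

141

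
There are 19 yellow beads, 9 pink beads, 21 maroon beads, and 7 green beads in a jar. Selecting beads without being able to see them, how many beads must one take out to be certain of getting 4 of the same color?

13

The worst case takes 3 beads of each color without reaching 4 of any: 4 × 3 = 12.
The next bead must bring some color to 4, so 12 + 1 = 13.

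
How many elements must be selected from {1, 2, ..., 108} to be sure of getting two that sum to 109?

55

Partition {1, …, 108} into 54 pairs: {1,108}, {2,107}, …, {54,55}.
Choosing 54 integers — say the integers 1 through 54 — takes one from each pair and avoids the property.
Choosing 55 forces two into the same pair by pigeonhole, and those sum to 109. So 55.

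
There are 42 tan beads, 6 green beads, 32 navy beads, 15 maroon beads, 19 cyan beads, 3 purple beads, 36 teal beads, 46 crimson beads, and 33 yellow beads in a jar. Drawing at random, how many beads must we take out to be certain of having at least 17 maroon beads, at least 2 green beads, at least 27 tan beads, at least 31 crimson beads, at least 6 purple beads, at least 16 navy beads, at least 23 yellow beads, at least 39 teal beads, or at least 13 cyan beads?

161

The worst case stops just short of every target: 26 tan, 1 green, 15 navy, all 15 maroon, 12 cyan, all 3 purple, all 36 teal, 30 crimson, 22 yellow — 26 + 1 + 15 + 15 + 12 + 3 + 36 + 30 + 22 = 160 beads.
One more bead must push some color to its target, so 160 + 1 = 161.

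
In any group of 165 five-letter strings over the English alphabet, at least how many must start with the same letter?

7

There are 26 possible first letters, which serve as the pigeonholes.
If each of the 26 possible first letters held at most 6, the total would be at most 26 × 6 = 156 < 165, a contradiction.
So at least one holds ⌈165/26⌉ = 7.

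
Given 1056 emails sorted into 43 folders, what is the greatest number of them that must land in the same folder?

25

If each of the 43 folders held at most 24, the total would be at most 43 × 24 = 1032 < 1056, a contradiction.
So at least one holds ⌈1056/43⌉ = 25.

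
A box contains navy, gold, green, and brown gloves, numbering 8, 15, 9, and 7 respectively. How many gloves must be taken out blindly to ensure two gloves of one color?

The worst case takes 1 glove of each color without reaching 2 of any: 4 × 1 = 4.
The next glove must bring some color to 2, so 4 + 1 = 5.

5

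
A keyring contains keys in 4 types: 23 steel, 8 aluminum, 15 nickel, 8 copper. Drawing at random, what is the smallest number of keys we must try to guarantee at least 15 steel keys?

The worst case draws every non-steel key first: 8 + 15 + 8 = 31.
The next 15 draws are then forced to be steel, giving 31 + 15 = 46.

46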